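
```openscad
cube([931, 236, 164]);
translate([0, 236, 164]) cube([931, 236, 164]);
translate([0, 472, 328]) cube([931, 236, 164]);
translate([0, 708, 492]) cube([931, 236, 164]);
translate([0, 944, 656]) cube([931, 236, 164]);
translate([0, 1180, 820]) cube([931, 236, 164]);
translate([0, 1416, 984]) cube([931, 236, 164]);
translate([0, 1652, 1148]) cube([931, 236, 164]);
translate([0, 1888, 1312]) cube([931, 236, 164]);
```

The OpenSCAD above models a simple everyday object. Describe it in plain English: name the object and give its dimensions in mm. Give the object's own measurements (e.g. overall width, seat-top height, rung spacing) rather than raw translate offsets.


A straight staircase of 9 solid steps. Each step is 931 mm wide (x), 236 mm deep (y, the going) and 164 mm tall (the rise). The first step rests on the floor; each subsequent step sits one going further in +y and one rise higher in +z, directly behind and above the previous step with no overlap.


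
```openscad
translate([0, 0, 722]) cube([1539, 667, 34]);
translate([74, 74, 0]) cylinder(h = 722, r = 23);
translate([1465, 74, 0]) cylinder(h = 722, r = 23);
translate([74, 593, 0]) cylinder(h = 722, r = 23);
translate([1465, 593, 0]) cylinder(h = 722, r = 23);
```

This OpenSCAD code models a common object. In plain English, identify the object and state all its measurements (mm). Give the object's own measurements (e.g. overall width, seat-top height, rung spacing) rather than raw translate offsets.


A rectangular dining table. The top is 1539×667×34 mm with its upper surface at z = 756 mm. It stands on four round legs of 46 mm diameter, each leg's bounding box inset 51 mm from the nearest pair of top edges, running from the floor to the underside of the top.


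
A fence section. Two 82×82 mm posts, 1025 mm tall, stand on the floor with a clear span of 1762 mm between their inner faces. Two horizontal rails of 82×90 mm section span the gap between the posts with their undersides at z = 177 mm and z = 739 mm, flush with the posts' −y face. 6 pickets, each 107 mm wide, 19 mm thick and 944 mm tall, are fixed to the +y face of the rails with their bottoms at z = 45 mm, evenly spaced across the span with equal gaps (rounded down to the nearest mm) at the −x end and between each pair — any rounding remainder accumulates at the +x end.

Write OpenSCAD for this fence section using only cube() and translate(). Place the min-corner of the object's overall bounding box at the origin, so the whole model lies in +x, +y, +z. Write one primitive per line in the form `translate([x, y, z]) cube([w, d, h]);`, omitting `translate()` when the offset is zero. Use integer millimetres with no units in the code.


cube([82, 82, 1025]);
translate([1844, 0, 0]) cube([82, 82, 1025]);
translate([82, 0, 177]) cube([1762, 82, 90]);
translate([82, 0, 739]) cube([1762, 82, 90]);
translate([242, 82, 45]) cube([107, 19, 944]);
translate([509, 82, 45]) cube([107, 19, 944]);
translate([776, 82, 45]) cube([107, 19, 944]);
translate([1043, 82, 45]) cube([107, 19, 944]);
translate([1310, 82, 45]) cube([107, 19, 944]);
translate([1577, 82, 45]) cube([107, 19, 944]);


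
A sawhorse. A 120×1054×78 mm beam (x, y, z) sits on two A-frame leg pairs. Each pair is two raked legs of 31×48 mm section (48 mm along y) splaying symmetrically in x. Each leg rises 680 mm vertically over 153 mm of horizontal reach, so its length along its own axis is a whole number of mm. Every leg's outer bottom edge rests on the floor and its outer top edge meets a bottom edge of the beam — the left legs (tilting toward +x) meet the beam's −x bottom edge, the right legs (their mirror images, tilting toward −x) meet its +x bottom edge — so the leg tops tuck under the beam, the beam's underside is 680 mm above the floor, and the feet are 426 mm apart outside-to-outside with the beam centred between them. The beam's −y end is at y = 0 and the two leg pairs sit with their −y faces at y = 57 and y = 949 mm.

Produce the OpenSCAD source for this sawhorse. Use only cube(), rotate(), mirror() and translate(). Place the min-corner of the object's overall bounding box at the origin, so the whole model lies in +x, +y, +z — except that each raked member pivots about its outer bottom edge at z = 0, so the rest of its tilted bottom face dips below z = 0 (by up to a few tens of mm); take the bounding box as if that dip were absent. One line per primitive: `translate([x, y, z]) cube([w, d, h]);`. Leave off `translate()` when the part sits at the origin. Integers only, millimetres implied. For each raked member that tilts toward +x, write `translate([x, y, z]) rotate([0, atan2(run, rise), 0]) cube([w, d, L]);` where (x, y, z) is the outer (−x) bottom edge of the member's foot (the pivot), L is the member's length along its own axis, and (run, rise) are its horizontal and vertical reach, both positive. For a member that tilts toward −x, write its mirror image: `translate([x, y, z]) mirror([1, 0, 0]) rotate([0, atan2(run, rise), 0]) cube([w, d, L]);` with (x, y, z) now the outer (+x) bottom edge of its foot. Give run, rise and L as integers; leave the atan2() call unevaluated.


// leg length = √(153² + 680²) = 697
// right-leg outer foot x = 2·153 + 120 = 426
// beam min-corner = (153, 0, 680)
translate([153, 0, 680]) cube([120, 1054, 78]);
translate([0, 57, 0]) rotate([0, atan2(153, 680), 0]) cube([31, 48, 697]);
translate([426, 57, 0]) mirror([1, 0, 0]) rotate([0, atan2(153, 680), 0]) cube([31, 48, 697]);
translate([0, 949, 0]) rotate([0, atan2(153, 680), 0]) cube([31, 48, 697]);
translate([426, 949, 0]) mirror([1, 0, 0]) rotate([0, atan2(153, 680), 0]) cube([31, 48, 697]);


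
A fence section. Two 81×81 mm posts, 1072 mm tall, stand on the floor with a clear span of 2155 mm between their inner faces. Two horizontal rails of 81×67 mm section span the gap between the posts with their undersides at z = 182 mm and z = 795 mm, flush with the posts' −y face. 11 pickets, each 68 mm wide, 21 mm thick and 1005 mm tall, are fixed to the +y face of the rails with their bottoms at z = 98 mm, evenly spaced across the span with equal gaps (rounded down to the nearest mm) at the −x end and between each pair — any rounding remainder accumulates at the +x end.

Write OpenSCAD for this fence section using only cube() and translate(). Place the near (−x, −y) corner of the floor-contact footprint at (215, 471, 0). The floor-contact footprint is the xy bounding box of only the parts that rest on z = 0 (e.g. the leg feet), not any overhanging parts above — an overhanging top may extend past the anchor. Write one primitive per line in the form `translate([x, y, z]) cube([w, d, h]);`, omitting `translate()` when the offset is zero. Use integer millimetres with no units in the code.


translate([215, 471, 0]) cube([81, 81, 1072]);
translate([2451, 471, 0]) cube([81, 81, 1072]);
translate([296, 471, 182]) cube([2155, 81, 67]);
translate([296, 471, 795]) cube([2155, 81, 67]);
translate([413, 552, 98]) cube([68, 21, 1005]);
translate([598, 552, 98]) cube([68, 21, 1005]);
translate([783, 552, 98]) cube([68, 21, 1005]);
translate([968, 552, 98]) cube([68, 21, 1005]);
translate([1153, 552, 98]) cube([68, 21, 1005]);
translate([1338, 552, 98]) cube([68, 21, 1005]);
translate([1523, 552, 98]) cube([68, 21, 1005]);
translate([1708, 552, 98]) cube([68, 21, 1005]);
translate([1893, 552, 98]) cube([68, 21, 1005]);
translate([2078, 552, 98]) cube([68, 21, 1005]);
translate([2263, 552, 98]) cube([68, 21, 1005]);


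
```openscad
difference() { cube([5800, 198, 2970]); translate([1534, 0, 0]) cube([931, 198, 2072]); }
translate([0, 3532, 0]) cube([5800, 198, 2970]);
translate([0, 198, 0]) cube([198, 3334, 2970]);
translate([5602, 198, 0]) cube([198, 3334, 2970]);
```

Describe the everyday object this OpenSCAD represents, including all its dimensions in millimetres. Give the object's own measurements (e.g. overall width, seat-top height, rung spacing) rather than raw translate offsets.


A single room: four walls, each 2970 mm tall and 198 mm thick, enclosing an outside footprint 5800×3730 mm (x × y), no floor or roof. The front and back walls (−y and +y sides) run the full x-width; the side walls fit between their inner faces. A door opening 931 mm wide and 2072 mm tall is cut through the front wall from the floor up, its −x edge 1534 mm from the wall's −x end.


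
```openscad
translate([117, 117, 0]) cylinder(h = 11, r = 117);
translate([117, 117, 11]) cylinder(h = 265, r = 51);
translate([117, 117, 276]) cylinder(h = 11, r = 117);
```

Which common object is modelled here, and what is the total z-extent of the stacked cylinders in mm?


A spool. The overall height is 287 mm.

Three coaxial cylinders, large–small–large — a spool. Two 11 mm flanges and a 265 mm core give 11 + 265 + 11 = 287 mm.


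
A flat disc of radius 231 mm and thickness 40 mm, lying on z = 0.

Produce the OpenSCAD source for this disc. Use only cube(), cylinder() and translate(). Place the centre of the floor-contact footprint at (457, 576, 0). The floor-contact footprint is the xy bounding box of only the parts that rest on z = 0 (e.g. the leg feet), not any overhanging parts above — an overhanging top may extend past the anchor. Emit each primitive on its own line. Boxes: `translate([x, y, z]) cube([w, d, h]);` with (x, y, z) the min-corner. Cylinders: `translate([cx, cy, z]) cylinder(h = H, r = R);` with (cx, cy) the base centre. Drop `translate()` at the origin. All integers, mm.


translate([457, 576, 0]) cylinder(h = 40, r = 231);


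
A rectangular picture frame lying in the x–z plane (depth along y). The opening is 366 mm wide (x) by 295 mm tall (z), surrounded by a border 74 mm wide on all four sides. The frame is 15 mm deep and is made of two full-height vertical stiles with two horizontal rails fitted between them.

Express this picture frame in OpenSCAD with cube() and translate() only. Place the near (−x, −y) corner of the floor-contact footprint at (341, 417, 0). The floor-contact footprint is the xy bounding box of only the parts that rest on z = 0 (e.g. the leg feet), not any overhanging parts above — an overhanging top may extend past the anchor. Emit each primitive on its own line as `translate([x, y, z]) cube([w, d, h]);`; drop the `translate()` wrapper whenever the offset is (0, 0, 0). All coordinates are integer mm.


translate([341, 417, 0]) cube([74, 15, 443]);
translate([781, 417, 0]) cube([74, 15, 443]);
translate([415, 417, 0]) cube([366, 15, 74]);
translate([415, 417, 369]) cube([366, 15, 74]);


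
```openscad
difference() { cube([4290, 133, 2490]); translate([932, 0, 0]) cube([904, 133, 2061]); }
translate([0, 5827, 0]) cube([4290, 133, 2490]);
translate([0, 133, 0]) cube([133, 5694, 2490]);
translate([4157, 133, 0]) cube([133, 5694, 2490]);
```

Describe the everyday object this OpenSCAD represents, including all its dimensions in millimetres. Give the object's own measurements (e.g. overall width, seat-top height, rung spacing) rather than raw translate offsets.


A single room: four walls, each 2490 mm tall and 133 mm thick, enclosing an outside footprint 4290×5960 mm (x × y), no floor or roof. The front and back walls (−y and +y sides) run the full x-width; the side walls fit between their inner faces. A door opening 904 mm wide and 2061 mm tall is cut through the front wall from the floor up, its −x edge 932 mm from the wall's −x end.


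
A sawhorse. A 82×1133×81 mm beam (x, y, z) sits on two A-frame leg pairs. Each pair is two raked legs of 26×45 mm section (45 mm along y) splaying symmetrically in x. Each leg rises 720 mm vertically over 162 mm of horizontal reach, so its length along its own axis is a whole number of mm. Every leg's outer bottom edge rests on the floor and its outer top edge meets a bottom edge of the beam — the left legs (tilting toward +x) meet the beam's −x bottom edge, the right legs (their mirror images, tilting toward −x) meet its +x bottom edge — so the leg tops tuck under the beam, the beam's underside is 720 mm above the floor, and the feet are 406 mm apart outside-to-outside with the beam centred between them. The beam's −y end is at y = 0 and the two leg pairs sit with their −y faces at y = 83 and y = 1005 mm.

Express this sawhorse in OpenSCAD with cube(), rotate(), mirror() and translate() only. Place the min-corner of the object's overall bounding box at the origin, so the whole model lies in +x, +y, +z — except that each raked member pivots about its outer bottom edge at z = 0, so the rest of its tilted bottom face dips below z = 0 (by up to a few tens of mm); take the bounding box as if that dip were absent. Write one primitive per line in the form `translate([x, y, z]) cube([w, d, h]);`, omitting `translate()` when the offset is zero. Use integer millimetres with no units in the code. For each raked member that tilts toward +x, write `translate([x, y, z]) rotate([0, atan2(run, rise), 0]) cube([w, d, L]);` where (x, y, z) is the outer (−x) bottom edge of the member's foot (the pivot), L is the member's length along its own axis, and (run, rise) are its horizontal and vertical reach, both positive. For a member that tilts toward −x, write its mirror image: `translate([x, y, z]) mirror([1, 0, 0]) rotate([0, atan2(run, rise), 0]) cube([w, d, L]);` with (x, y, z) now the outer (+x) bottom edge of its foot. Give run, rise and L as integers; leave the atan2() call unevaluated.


translate([162, 0, 720]) cube([82, 1133, 81]);
translate([0, 83, 0]) rotate([0, atan2(162, 720), 0]) cube([26, 45, 738]);
translate([406, 83, 0]) mirror([1, 0, 0]) rotate([0, atan2(162, 720), 0]) cube([26, 45, 738]);
translate([0, 1005, 0]) rotate([0, atan2(162, 720), 0]) cube([26, 45, 738]);
translate([406, 1005, 0]) mirror([1, 0, 0]) rotate([0, atan2(162, 720), 0]) cube([26, 45, 738]);


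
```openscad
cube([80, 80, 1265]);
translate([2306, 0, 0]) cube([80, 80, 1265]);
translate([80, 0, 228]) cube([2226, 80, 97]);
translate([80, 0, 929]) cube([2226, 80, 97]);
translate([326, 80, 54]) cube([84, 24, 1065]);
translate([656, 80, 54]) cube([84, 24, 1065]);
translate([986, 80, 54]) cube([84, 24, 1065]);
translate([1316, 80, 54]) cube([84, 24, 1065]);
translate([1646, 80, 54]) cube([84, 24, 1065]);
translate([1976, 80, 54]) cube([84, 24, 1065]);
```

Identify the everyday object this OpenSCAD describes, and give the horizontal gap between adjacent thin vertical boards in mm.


A fence section. The picket gap is 246 mm.

Two posts, two rails, 6 pickets — a fence section. Span 2226 mm holds 6 pickets of 84 mm with 7 equal gaps: ⌊(2226 − 6·84) / 7⌋ = 246 mm.


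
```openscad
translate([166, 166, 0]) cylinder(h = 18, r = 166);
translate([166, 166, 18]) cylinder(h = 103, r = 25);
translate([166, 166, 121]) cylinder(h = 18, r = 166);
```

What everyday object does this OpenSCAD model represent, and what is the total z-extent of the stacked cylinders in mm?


A spool. The overall height is 139 mm.

Three coaxial cylinders, large–small–large — a spool. Two 18 mm flanges and a 103 mm core give 18 + 103 + 18 = 139 mm.


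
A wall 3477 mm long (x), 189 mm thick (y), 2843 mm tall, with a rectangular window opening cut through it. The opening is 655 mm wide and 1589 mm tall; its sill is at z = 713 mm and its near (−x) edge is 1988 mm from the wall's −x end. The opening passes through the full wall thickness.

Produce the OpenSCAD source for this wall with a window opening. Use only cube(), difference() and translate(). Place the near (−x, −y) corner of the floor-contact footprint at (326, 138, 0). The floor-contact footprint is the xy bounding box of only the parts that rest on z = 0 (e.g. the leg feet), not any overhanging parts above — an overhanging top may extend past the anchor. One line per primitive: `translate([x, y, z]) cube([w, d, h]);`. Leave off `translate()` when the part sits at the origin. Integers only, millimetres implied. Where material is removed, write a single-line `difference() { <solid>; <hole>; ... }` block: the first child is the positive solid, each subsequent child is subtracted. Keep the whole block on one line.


difference() { translate([326, 138, 0]) cube([3477, 189, 2843]); translate([2314, 138, 713]) cube([655, 189, 1589]); }


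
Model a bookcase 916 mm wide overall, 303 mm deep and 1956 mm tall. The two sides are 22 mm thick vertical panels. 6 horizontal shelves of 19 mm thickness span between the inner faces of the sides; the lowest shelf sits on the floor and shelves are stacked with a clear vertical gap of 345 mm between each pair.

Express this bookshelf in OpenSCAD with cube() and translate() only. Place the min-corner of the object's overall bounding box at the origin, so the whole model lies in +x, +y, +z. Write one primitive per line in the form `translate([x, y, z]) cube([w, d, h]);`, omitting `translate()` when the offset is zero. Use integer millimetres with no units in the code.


cube([22, 303, 1956]);
translate([894, 0, 0]) cube([22, 303, 1956]);
translate([22, 0, 0]) cube([872, 303, 19]);
translate([22, 0, 364]) cube([872, 303, 19]);
translate([22, 0, 728]) cube([872, 303, 19]);
translate([22, 0, 1092]) cube([872, 303, 19]);
translate([22, 0, 1456]) cube([872, 303, 19]);
translate([22, 0, 1820]) cube([872, 303, 19]);


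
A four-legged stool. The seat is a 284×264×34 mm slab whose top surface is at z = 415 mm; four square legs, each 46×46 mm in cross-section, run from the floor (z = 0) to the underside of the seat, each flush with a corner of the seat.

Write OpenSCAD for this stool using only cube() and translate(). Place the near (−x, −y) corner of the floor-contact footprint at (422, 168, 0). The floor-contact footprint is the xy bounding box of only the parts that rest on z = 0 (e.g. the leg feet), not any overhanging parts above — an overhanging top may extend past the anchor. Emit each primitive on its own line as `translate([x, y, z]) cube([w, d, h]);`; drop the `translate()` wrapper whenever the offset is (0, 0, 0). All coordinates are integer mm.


// leg_h = 415 - 34 = 381
translate([422, 168, 381]) cube([284, 264, 34]);
translate([422, 168, 0]) cube([46, 46, 381]);
translate([660, 168, 0]) cube([46, 46, 381]);
translate([422, 386, 0]) cube([46, 46, 381]);
translate([660, 386, 0]) cube([46, 46, 381]);


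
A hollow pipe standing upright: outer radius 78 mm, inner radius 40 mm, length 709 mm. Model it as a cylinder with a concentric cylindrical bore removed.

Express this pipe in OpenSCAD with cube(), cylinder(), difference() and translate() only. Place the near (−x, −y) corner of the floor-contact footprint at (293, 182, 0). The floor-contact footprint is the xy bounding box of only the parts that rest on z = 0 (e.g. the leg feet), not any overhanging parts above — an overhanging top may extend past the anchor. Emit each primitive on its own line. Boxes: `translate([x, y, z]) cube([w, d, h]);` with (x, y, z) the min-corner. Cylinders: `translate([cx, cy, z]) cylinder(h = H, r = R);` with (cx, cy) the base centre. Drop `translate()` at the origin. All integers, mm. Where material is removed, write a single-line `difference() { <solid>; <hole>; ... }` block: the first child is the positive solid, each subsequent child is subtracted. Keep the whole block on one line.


difference() { translate([371, 260, 0]) cylinder(h = 709, r = 78); translate([371, 260, 0]) cylinder(h = 709, r = 40); }


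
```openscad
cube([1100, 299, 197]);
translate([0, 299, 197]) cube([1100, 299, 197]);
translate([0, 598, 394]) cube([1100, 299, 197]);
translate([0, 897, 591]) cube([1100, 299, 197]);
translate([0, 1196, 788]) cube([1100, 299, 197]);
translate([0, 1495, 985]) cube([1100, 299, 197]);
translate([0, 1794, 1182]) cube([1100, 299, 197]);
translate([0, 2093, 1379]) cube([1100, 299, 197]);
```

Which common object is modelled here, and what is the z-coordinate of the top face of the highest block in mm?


A staircase. The total rise is 1576 mm.

8 identical blocks, each offset up and back from the previous — a staircase. Each step is 197 mm tall and there are 8 of them, so the total rise is 8 × 197 = 1576 mm.


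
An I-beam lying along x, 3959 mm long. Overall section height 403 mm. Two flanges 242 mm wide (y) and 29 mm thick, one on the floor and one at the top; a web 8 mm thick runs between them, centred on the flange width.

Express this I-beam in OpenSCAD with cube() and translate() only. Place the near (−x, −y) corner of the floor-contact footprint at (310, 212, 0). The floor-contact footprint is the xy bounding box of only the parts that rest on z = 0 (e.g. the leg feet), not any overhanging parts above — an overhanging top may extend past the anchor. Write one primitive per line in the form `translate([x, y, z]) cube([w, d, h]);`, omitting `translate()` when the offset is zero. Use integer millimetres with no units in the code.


translate([310, 212, 0]) cube([3959, 242, 29]);
translate([310, 329, 29]) cube([3959, 8, 345]);
translate([310, 212, 374]) cube([3959, 242, 29]);


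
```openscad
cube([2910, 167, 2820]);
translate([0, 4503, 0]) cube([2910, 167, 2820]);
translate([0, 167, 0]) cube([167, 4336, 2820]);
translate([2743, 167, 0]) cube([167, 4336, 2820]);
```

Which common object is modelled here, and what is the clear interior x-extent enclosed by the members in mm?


A house (or room) frame. The interior width is 2576 mm.

Four 2820 mm walls enclosing a rectangle with no floor or roof — a room or house frame. Outside width is 2910 mm and wall thickness is 167 mm, so the interior width is 2910 − 2 × 167 = 2576 mm.


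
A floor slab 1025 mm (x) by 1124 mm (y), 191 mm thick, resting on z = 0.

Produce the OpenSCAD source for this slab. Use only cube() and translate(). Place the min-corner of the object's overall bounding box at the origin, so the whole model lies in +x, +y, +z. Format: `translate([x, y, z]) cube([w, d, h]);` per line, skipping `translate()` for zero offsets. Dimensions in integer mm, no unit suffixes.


cube([1025, 1124, 191]);


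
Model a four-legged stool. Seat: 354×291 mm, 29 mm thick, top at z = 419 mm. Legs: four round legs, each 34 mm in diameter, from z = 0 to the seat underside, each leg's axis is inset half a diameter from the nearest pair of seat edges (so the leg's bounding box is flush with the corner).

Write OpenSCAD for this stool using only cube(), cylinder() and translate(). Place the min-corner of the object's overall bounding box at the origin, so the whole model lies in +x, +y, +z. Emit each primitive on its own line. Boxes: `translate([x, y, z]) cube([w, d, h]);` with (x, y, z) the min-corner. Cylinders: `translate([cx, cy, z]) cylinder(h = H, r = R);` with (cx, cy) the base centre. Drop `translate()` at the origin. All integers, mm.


translate([0, 0, 390]) cube([354, 291, 29]);
translate([17, 17, 0]) cylinder(h = 390, r = 17);
translate([337, 17, 0]) cylinder(h = 390, r = 17);
translate([17, 274, 0]) cylinder(h = 390, r = 17);
translate([337, 274, 0]) cylinder(h = 390, r = 17);


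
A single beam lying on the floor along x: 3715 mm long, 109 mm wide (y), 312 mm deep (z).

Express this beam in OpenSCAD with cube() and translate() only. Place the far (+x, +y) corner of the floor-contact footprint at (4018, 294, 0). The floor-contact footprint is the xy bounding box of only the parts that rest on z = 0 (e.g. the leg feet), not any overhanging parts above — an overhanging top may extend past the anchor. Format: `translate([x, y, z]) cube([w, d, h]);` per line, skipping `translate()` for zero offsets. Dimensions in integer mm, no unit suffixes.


translate([303, 185, 0]) cube([3715, 109, 312]);


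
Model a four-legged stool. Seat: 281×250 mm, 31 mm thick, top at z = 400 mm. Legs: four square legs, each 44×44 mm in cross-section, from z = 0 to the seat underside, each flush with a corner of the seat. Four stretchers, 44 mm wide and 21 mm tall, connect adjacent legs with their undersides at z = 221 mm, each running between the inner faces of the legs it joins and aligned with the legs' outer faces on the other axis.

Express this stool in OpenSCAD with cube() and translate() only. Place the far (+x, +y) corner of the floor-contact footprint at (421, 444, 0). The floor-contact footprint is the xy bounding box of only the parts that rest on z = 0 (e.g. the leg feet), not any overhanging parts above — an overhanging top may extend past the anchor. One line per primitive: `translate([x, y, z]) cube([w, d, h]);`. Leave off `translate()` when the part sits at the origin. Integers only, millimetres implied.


translate([140, 194, 369]) cube([281, 250, 31]);
translate([140, 194, 0]) cube([44, 44, 369]);
translate([377, 194, 0]) cube([44, 44, 369]);
translate([140, 400, 0]) cube([44, 44, 369]);
translate([377, 400, 0]) cube([44, 44, 369]);
translate([184, 194, 221]) cube([193, 44, 21]);
translate([184, 400, 221]) cube([193, 44, 21]);
translate([140, 238, 221]) cube([44, 162, 21]);
translate([377, 238, 221]) cube([44, 162, 21]);


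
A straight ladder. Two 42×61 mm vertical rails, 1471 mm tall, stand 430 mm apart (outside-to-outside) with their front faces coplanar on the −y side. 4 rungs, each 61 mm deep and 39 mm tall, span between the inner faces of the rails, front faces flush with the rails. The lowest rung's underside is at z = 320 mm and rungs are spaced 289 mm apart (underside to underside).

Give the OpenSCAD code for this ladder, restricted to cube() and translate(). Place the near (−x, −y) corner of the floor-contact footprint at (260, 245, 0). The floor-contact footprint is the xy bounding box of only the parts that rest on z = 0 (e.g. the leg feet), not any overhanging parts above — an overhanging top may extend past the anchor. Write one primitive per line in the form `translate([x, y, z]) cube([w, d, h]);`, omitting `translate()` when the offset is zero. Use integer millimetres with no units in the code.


translate([260, 245, 0]) cube([42, 61, 1471]);
translate([648, 245, 0]) cube([42, 61, 1471]);
translate([302, 245, 320]) cube([346, 61, 39]);
translate([302, 245, 609]) cube([346, 61, 39]);
translate([302, 245, 898]) cube([346, 61, 39]);
translate([302, 245, 1187]) cube([346, 61, 39]);


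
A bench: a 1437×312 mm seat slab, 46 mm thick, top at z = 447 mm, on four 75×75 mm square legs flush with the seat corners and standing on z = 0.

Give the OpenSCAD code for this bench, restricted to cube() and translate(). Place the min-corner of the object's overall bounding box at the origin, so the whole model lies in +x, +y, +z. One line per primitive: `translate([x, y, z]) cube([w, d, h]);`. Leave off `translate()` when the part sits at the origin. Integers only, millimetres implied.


translate([0, 0, 401]) cube([1437, 312, 46]);
cube([75, 75, 401]);
translate([0, 237, 0]) cube([75, 75, 401]);
translate([1362, 0, 0]) cube([75, 75, 401]);
translate([1362, 237, 0]) cube([75, 75, 401]);


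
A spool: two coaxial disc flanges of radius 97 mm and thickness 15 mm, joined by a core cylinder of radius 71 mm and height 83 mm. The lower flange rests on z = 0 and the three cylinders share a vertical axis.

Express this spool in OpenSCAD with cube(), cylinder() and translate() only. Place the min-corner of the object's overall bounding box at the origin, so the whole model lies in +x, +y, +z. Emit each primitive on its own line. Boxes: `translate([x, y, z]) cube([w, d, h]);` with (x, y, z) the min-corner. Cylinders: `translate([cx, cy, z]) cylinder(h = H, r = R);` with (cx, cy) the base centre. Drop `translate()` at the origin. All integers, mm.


translate([97, 97, 0]) cylinder(h = 15, r = 97);
translate([97, 97, 15]) cylinder(h = 83, r = 71);
translate([97, 97, 98]) cylinder(h = 15, r = 97);


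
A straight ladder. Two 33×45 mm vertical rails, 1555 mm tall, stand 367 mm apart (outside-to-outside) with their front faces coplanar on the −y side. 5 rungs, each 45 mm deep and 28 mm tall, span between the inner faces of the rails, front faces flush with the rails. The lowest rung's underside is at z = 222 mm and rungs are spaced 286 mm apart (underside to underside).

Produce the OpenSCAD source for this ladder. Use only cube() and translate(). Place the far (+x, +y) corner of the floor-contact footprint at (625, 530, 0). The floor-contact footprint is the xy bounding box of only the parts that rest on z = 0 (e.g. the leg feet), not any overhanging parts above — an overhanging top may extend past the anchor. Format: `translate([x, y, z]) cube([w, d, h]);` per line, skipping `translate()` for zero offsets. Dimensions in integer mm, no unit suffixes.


translate([258, 485, 0]) cube([33, 45, 1555]);
translate([592, 485, 0]) cube([33, 45, 1555]);
translate([291, 485, 222]) cube([301, 45, 28]);
translate([291, 485, 508]) cube([301, 45, 28]);
translate([291, 485, 794]) cube([301, 45, 28]);
translate([291, 485, 1080]) cube([301, 45, 28]);
translate([291, 485, 1366]) cube([301, 45, 28]);


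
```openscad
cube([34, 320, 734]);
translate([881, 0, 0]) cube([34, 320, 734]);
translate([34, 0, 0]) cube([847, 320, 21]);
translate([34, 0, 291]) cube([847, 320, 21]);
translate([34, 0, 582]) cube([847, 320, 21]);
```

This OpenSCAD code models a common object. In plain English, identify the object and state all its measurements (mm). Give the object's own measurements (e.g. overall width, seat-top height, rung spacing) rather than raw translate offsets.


An open bookshelf. Two side panels, each 34 mm thick, 320 mm deep and 734 mm tall, stand 915 mm apart (outside-to-outside). Between them sit 3 shelves, each 21 mm thick and 320 mm deep, spanning the full gap between the sides. The bottom shelf rests on the floor (its underside at z = 0) and the clear gap between one shelf's top and the next shelf's underside is 270 mm.


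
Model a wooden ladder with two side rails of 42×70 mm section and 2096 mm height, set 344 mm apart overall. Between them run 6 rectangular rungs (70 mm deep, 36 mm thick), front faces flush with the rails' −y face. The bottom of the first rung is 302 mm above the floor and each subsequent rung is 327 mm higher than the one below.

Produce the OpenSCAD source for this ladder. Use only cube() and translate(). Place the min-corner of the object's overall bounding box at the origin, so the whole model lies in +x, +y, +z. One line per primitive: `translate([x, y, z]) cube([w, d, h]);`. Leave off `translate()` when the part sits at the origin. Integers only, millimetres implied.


cube([42, 70, 2096]);
translate([302, 0, 0]) cube([42, 70, 2096]);
translate([42, 0, 302]) cube([260, 70, 36]);
translate([42, 0, 629]) cube([260, 70, 36]);
translate([42, 0, 956]) cube([260, 70, 36]);
translate([42, 0, 1283]) cube([260, 70, 36]);
translate([42, 0, 1610]) cube([260, 70, 36]);
translate([42, 0, 1937]) cube([260, 70, 36]);


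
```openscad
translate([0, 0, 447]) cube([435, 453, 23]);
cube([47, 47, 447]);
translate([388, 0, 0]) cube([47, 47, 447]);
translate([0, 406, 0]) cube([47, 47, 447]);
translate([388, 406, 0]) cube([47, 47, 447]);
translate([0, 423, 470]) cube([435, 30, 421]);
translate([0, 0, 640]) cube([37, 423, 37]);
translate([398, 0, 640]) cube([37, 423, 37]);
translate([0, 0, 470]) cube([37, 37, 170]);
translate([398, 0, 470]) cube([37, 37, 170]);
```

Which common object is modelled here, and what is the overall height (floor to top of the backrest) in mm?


A chair. The overall height is 891 mm.

A slab on four corner posts with a tall panel at the back — a chair. The seat slab sits at z = 447 with thickness 23, and the 421 mm backrest starts at the seat top, so the overall height is 447 + 23 + 421 = 891 mm.


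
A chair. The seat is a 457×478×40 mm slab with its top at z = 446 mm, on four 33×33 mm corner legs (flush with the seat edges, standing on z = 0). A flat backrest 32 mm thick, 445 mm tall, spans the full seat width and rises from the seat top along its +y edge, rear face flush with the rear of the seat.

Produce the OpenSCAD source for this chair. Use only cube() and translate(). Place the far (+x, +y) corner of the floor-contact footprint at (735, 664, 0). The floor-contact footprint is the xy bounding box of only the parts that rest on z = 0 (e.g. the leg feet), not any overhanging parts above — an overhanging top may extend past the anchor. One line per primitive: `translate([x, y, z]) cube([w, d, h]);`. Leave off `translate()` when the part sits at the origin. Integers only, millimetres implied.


translate([278, 186, 406]) cube([457, 478, 40]);
translate([278, 186, 0]) cube([33, 33, 406]);
translate([702, 186, 0]) cube([33, 33, 406]);
translate([278, 631, 0]) cube([33, 33, 406]);
translate([702, 631, 0]) cube([33, 33, 406]);
translate([278, 632, 446]) cube([457, 32, 445]);


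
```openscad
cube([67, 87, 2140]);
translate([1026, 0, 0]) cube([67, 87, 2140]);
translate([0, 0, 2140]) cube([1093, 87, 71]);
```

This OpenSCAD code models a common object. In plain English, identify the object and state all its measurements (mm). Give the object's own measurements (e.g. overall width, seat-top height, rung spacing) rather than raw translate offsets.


A door frame. The clear opening is 959 mm wide and 2140 mm high. Two 67 mm wide jambs, 87 mm deep, stand either side of the opening from the floor to the top of the opening. A 71 mm thick head sits across the top of both jambs, spanning the full outside width of the frame.


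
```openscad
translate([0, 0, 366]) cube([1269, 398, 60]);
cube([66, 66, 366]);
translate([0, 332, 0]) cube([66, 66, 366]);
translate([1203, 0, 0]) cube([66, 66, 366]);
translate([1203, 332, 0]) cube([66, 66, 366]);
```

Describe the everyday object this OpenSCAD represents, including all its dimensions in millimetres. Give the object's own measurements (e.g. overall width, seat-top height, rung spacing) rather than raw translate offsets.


A long wooden bench with a 1269 mm (x) × 398 mm (y) seat, 60 mm thick, its top surface 426 mm above the floor. Four 66 mm square legs at the seat corners, flush with the edges, run from z = 0 to the seat underside.


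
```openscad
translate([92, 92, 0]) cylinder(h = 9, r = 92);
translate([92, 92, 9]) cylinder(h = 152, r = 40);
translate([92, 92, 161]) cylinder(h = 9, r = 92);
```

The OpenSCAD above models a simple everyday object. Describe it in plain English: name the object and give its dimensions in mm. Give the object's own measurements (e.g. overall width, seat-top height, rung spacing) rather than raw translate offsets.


A spool: two coaxial disc flanges of radius 92 mm and thickness 9 mm, joined by a core cylinder of radius 40 mm and height 152 mm. The lower flange rests on z = 0 and the three cylinders share a vertical axis.


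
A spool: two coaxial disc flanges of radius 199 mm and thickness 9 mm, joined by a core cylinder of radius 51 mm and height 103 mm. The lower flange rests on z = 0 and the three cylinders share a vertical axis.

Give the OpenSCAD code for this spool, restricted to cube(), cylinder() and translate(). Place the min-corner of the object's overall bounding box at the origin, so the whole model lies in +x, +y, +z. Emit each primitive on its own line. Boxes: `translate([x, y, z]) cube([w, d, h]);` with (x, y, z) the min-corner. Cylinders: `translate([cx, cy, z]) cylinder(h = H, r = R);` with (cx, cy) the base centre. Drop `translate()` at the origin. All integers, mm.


translate([199, 199, 0]) cylinder(h = 9, r = 199);
translate([199, 199, 9]) cylinder(h = 103, r = 51);
translate([199, 199, 112]) cylinder(h = 9, r = 199);


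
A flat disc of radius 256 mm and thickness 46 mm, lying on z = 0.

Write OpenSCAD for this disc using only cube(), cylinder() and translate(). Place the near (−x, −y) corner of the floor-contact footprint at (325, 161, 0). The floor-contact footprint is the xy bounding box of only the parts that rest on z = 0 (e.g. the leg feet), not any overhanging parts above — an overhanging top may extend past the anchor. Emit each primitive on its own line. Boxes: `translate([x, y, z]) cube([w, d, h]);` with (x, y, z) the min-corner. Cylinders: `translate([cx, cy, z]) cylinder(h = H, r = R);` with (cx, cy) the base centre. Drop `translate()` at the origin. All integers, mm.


translate([581, 417, 0]) cylinder(h = 46, r = 256);


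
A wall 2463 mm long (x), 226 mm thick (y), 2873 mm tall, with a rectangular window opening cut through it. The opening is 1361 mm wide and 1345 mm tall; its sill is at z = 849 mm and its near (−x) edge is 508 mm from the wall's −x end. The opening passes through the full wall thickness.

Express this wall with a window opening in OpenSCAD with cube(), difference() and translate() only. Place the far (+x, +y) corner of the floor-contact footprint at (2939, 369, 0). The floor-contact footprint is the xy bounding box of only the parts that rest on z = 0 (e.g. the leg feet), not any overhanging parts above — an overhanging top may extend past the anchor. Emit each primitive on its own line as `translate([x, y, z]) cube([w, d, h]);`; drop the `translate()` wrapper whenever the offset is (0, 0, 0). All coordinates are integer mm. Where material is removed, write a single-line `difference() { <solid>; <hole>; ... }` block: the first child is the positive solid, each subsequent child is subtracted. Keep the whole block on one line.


difference() { translate([476, 143, 0]) cube([2463, 226, 2873]); translate([984, 143, 849]) cube([1361, 226, 1345]); }


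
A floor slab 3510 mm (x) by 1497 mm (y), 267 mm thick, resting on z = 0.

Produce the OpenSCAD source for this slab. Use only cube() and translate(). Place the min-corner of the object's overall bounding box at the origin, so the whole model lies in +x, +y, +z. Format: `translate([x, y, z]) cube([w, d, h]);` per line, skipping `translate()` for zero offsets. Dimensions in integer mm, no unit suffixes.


cube([3510, 1497, 267]);


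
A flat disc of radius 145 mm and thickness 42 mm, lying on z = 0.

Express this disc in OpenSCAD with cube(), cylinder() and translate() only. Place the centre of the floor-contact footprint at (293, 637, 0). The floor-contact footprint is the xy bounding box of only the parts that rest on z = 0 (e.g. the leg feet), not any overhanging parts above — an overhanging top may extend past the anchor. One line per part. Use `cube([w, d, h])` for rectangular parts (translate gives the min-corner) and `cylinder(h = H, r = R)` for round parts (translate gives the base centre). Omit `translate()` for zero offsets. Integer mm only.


translate([293, 637, 0]) cylinder(h = 42, r = 145);


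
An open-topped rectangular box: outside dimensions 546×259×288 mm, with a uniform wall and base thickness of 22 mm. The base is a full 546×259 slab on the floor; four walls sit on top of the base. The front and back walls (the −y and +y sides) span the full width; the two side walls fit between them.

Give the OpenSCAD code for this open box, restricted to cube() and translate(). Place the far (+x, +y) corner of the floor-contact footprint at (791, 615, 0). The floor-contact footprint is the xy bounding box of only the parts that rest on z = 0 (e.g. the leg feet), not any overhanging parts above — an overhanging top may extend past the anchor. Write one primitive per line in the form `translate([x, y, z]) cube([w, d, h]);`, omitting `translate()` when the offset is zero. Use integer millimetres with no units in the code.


translate([245, 356, 0]) cube([546, 259, 22]);
translate([245, 356, 22]) cube([546, 22, 266]);
translate([245, 593, 22]) cube([546, 22, 266]);
translate([245, 378, 22]) cube([22, 215, 266]);
translate([769, 378, 22]) cube([22, 215, 266]);


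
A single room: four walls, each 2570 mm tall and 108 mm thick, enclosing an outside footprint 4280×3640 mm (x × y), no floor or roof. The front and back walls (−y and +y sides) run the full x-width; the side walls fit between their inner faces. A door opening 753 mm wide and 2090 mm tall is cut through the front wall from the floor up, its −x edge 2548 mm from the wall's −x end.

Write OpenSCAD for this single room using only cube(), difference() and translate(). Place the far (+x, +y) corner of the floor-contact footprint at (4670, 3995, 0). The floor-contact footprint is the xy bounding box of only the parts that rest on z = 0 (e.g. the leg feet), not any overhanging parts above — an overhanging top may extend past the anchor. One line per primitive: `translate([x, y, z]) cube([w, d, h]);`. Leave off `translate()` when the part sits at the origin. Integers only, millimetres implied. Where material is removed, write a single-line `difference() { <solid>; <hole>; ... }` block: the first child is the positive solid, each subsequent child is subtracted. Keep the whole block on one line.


difference() { translate([390, 355, 0]) cube([4280, 108, 2570]); translate([2938, 355, 0]) cube([753, 108, 2090]); }
translate([390, 3887, 0]) cube([4280, 108, 2570]);
translate([390, 463, 0]) cube([108, 3424, 2570]);
translate([4562, 463, 0]) cube([108, 3424, 2570]);
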